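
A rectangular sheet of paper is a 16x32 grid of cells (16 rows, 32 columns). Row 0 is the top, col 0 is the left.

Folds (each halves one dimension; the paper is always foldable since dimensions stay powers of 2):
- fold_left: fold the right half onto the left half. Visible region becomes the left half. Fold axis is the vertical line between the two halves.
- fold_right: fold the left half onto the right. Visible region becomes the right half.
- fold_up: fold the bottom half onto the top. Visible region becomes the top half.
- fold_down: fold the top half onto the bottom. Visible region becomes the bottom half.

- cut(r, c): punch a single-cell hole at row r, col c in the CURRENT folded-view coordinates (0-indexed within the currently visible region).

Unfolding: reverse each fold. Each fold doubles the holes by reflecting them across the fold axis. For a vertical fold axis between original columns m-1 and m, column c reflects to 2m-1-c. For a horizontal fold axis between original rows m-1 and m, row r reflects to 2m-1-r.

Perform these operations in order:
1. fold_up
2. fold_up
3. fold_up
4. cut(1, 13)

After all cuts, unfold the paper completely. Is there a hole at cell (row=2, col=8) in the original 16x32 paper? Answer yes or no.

Op 1 fold_up: fold axis h@8; visible region now rows[0,8) x cols[0,32) = 8x32
Op 2 fold_up: fold axis h@4; visible region now rows[0,4) x cols[0,32) = 4x32
Op 3 fold_up: fold axis h@2; visible region now rows[0,2) x cols[0,32) = 2x32
Op 4 cut(1, 13): punch at orig (1,13); cuts so far [(1, 13)]; region rows[0,2) x cols[0,32) = 2x32
Unfold 1 (reflect across h@2): 2 holes -> [(1, 13), (2, 13)]
Unfold 2 (reflect across h@4): 4 holes -> [(1, 13), (2, 13), (5, 13), (6, 13)]
Unfold 3 (reflect across h@8): 8 holes -> [(1, 13), (2, 13), (5, 13), (6, 13), (9, 13), (10, 13), (13, 13), (14, 13)]
Holes: [(1, 13), (2, 13), (5, 13), (6, 13), (9, 13), (10, 13), (13, 13), (14, 13)]

Answer: no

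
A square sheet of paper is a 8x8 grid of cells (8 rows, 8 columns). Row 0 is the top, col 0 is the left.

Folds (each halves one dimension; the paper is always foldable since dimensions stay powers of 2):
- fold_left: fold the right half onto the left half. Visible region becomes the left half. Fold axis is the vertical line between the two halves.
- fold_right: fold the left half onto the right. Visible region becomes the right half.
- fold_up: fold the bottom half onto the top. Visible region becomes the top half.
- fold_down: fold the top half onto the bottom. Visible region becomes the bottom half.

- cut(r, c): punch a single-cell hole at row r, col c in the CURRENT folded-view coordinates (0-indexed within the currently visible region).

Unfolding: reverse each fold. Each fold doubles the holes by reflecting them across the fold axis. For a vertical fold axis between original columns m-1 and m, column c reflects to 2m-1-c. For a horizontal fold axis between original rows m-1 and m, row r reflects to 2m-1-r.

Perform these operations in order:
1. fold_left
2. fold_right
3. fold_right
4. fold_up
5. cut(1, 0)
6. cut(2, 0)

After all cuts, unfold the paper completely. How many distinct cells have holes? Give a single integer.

Answer: 32

Derivation:
Op 1 fold_left: fold axis v@4; visible region now rows[0,8) x cols[0,4) = 8x4
Op 2 fold_right: fold axis v@2; visible region now rows[0,8) x cols[2,4) = 8x2
Op 3 fold_right: fold axis v@3; visible region now rows[0,8) x cols[3,4) = 8x1
Op 4 fold_up: fold axis h@4; visible region now rows[0,4) x cols[3,4) = 4x1
Op 5 cut(1, 0): punch at orig (1,3); cuts so far [(1, 3)]; region rows[0,4) x cols[3,4) = 4x1
Op 6 cut(2, 0): punch at orig (2,3); cuts so far [(1, 3), (2, 3)]; region rows[0,4) x cols[3,4) = 4x1
Unfold 1 (reflect across h@4): 4 holes -> [(1, 3), (2, 3), (5, 3), (6, 3)]
Unfold 2 (reflect across v@3): 8 holes -> [(1, 2), (1, 3), (2, 2), (2, 3), (5, 2), (5, 3), (6, 2), (6, 3)]
Unfold 3 (reflect across v@2): 16 holes -> [(1, 0), (1, 1), (1, 2), (1, 3), (2, 0), (2, 1), (2, 2), (2, 3), (5, 0), (5, 1), (5, 2), (5, 3), (6, 0), (6, 1), (6, 2), (6, 3)]
Unfold 4 (reflect across v@4): 32 holes -> [(1, 0), (1, 1), (1, 2), (1, 3), (1, 4), (1, 5), (1, 6), (1, 7), (2, 0), (2, 1), (2, 2), (2, 3), (2, 4), (2, 5), (2, 6), (2, 7), (5, 0), (5, 1), (5, 2), (5, 3), (5, 4), (5, 5), (5, 6), (5, 7), (6, 0), (6, 1), (6, 2), (6, 3), (6, 4), (6, 5), (6, 6), (6, 7)]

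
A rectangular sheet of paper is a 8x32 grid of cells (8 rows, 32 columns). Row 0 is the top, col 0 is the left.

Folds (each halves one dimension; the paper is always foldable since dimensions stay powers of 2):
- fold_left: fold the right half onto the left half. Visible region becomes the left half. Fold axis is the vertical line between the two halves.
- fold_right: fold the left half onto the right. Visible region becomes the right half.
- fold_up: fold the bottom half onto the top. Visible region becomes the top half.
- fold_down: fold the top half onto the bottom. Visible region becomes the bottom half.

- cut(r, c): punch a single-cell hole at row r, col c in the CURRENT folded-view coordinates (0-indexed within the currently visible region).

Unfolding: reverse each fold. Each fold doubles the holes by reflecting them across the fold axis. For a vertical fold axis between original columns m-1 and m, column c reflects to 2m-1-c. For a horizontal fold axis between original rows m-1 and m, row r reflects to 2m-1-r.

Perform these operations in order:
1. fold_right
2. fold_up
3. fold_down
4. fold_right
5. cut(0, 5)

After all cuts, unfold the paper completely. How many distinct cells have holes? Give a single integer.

Op 1 fold_right: fold axis v@16; visible region now rows[0,8) x cols[16,32) = 8x16
Op 2 fold_up: fold axis h@4; visible region now rows[0,4) x cols[16,32) = 4x16
Op 3 fold_down: fold axis h@2; visible region now rows[2,4) x cols[16,32) = 2x16
Op 4 fold_right: fold axis v@24; visible region now rows[2,4) x cols[24,32) = 2x8
Op 5 cut(0, 5): punch at orig (2,29); cuts so far [(2, 29)]; region rows[2,4) x cols[24,32) = 2x8
Unfold 1 (reflect across v@24): 2 holes -> [(2, 18), (2, 29)]
Unfold 2 (reflect across h@2): 4 holes -> [(1, 18), (1, 29), (2, 18), (2, 29)]
Unfold 3 (reflect across h@4): 8 holes -> [(1, 18), (1, 29), (2, 18), (2, 29), (5, 18), (5, 29), (6, 18), (6, 29)]
Unfold 4 (reflect across v@16): 16 holes -> [(1, 2), (1, 13), (1, 18), (1, 29), (2, 2), (2, 13), (2, 18), (2, 29), (5, 2), (5, 13), (5, 18), (5, 29), (6, 2), (6, 13), (6, 18), (6, 29)]

Answer: 16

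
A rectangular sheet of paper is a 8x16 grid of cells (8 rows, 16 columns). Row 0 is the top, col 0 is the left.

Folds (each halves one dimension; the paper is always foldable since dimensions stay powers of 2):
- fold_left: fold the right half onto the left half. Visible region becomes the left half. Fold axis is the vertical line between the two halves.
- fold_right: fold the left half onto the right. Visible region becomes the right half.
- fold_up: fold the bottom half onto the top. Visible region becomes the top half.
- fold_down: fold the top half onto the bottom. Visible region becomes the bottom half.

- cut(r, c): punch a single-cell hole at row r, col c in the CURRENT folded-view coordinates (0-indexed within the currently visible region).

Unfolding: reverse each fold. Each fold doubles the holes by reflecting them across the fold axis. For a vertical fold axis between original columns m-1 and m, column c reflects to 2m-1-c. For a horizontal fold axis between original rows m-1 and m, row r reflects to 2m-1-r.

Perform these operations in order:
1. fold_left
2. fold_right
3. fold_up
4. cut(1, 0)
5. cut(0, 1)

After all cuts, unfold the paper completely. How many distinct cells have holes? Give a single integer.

Answer: 16

Derivation:
Op 1 fold_left: fold axis v@8; visible region now rows[0,8) x cols[0,8) = 8x8
Op 2 fold_right: fold axis v@4; visible region now rows[0,8) x cols[4,8) = 8x4
Op 3 fold_up: fold axis h@4; visible region now rows[0,4) x cols[4,8) = 4x4
Op 4 cut(1, 0): punch at orig (1,4); cuts so far [(1, 4)]; region rows[0,4) x cols[4,8) = 4x4
Op 5 cut(0, 1): punch at orig (0,5); cuts so far [(0, 5), (1, 4)]; region rows[0,4) x cols[4,8) = 4x4
Unfold 1 (reflect across h@4): 4 holes -> [(0, 5), (1, 4), (6, 4), (7, 5)]
Unfold 2 (reflect across v@4): 8 holes -> [(0, 2), (0, 5), (1, 3), (1, 4), (6, 3), (6, 4), (7, 2), (7, 5)]
Unfold 3 (reflect across v@8): 16 holes -> [(0, 2), (0, 5), (0, 10), (0, 13), (1, 3), (1, 4), (1, 11), (1, 12), (6, 3), (6, 4), (6, 11), (6, 12), (7, 2), (7, 5), (7, 10), (7, 13)]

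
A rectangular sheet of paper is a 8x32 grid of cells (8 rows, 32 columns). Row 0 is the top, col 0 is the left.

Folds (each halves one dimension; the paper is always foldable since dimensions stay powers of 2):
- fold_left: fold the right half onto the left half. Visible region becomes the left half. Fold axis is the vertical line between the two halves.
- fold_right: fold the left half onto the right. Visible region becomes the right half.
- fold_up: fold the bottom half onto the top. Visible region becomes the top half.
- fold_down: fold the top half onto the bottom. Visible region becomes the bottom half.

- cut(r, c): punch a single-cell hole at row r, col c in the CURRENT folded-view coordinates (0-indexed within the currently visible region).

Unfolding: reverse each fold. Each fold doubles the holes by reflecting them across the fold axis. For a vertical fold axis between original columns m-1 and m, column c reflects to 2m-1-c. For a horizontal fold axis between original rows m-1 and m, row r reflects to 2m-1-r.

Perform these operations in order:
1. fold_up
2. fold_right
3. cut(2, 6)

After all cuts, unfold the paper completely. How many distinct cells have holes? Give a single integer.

Answer: 4

Derivation:
Op 1 fold_up: fold axis h@4; visible region now rows[0,4) x cols[0,32) = 4x32
Op 2 fold_right: fold axis v@16; visible region now rows[0,4) x cols[16,32) = 4x16
Op 3 cut(2, 6): punch at orig (2,22); cuts so far [(2, 22)]; region rows[0,4) x cols[16,32) = 4x16
Unfold 1 (reflect across v@16): 2 holes -> [(2, 9), (2, 22)]
Unfold 2 (reflect across h@4): 4 holes -> [(2, 9), (2, 22), (5, 9), (5, 22)]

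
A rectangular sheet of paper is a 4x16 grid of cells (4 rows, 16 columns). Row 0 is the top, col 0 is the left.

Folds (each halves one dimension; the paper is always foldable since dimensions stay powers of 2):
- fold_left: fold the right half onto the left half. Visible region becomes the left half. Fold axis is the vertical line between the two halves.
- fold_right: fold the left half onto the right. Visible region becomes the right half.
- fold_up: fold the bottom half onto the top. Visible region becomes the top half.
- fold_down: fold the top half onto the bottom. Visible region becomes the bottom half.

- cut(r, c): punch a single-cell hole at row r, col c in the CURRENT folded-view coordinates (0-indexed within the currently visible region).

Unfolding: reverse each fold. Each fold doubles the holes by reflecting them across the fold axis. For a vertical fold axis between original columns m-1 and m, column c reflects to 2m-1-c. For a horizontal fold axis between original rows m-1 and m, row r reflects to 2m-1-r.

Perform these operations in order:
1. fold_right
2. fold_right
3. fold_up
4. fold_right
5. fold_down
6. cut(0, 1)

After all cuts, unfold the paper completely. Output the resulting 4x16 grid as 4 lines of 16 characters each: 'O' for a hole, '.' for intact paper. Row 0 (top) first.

Op 1 fold_right: fold axis v@8; visible region now rows[0,4) x cols[8,16) = 4x8
Op 2 fold_right: fold axis v@12; visible region now rows[0,4) x cols[12,16) = 4x4
Op 3 fold_up: fold axis h@2; visible region now rows[0,2) x cols[12,16) = 2x4
Op 4 fold_right: fold axis v@14; visible region now rows[0,2) x cols[14,16) = 2x2
Op 5 fold_down: fold axis h@1; visible region now rows[1,2) x cols[14,16) = 1x2
Op 6 cut(0, 1): punch at orig (1,15); cuts so far [(1, 15)]; region rows[1,2) x cols[14,16) = 1x2
Unfold 1 (reflect across h@1): 2 holes -> [(0, 15), (1, 15)]
Unfold 2 (reflect across v@14): 4 holes -> [(0, 12), (0, 15), (1, 12), (1, 15)]
Unfold 3 (reflect across h@2): 8 holes -> [(0, 12), (0, 15), (1, 12), (1, 15), (2, 12), (2, 15), (3, 12), (3, 15)]
Unfold 4 (reflect across v@12): 16 holes -> [(0, 8), (0, 11), (0, 12), (0, 15), (1, 8), (1, 11), (1, 12), (1, 15), (2, 8), (2, 11), (2, 12), (2, 15), (3, 8), (3, 11), (3, 12), (3, 15)]
Unfold 5 (reflect across v@8): 32 holes -> [(0, 0), (0, 3), (0, 4), (0, 7), (0, 8), (0, 11), (0, 12), (0, 15), (1, 0), (1, 3), (1, 4), (1, 7), (1, 8), (1, 11), (1, 12), (1, 15), (2, 0), (2, 3), (2, 4), (2, 7), (2, 8), (2, 11), (2, 12), (2, 15), (3, 0), (3, 3), (3, 4), (3, 7), (3, 8), (3, 11), (3, 12), (3, 15)]

Answer: O..OO..OO..OO..O
O..OO..OO..OO..O
O..OO..OO..OO..O
O..OO..OO..OO..O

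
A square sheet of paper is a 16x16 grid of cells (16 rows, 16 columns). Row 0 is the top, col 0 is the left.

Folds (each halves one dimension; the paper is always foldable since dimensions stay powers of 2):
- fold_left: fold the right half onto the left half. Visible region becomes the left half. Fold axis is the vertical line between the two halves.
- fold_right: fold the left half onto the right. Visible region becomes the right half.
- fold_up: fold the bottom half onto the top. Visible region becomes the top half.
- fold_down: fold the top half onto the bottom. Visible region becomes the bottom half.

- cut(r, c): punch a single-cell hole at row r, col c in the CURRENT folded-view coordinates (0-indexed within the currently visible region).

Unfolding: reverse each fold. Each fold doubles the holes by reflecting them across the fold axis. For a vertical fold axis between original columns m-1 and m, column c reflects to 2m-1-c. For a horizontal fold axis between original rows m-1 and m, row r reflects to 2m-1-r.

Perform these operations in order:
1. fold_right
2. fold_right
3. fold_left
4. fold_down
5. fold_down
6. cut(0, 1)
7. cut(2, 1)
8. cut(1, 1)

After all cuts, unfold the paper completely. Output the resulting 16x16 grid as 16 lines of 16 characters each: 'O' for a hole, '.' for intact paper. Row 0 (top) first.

Answer: ................
.OO..OO..OO..OO.
.OO..OO..OO..OO.
.OO..OO..OO..OO.
.OO..OO..OO..OO.
.OO..OO..OO..OO.
.OO..OO..OO..OO.
................
................
.OO..OO..OO..OO.
.OO..OO..OO..OO.
.OO..OO..OO..OO.
.OO..OO..OO..OO.
.OO..OO..OO..OO.
.OO..OO..OO..OO.
................

Derivation:
Op 1 fold_right: fold axis v@8; visible region now rows[0,16) x cols[8,16) = 16x8
Op 2 fold_right: fold axis v@12; visible region now rows[0,16) x cols[12,16) = 16x4
Op 3 fold_left: fold axis v@14; visible region now rows[0,16) x cols[12,14) = 16x2
Op 4 fold_down: fold axis h@8; visible region now rows[8,16) x cols[12,14) = 8x2
Op 5 fold_down: fold axis h@12; visible region now rows[12,16) x cols[12,14) = 4x2
Op 6 cut(0, 1): punch at orig (12,13); cuts so far [(12, 13)]; region rows[12,16) x cols[12,14) = 4x2
Op 7 cut(2, 1): punch at orig (14,13); cuts so far [(12, 13), (14, 13)]; region rows[12,16) x cols[12,14) = 4x2
Op 8 cut(1, 1): punch at orig (13,13); cuts so far [(12, 13), (13, 13), (14, 13)]; region rows[12,16) x cols[12,14) = 4x2
Unfold 1 (reflect across h@12): 6 holes -> [(9, 13), (10, 13), (11, 13), (12, 13), (13, 13), (14, 13)]
Unfold 2 (reflect across h@8): 12 holes -> [(1, 13), (2, 13), (3, 13), (4, 13), (5, 13), (6, 13), (9, 13), (10, 13), (11, 13), (12, 13), (13, 13), (14, 13)]
Unfold 3 (reflect across v@14): 24 holes -> [(1, 13), (1, 14), (2, 13), (2, 14), (3, 13), (3, 14), (4, 13), (4, 14), (5, 13), (5, 14), (6, 13), (6, 14), (9, 13), (9, 14), (10, 13), (10, 14), (11, 13), (11, 14), (12, 13), (12, 14), (13, 13), (13, 14), (14, 13), (14, 14)]
Unfold 4 (reflect across v@12): 48 holes -> [(1, 9), (1, 10), (1, 13), (1, 14), (2, 9), (2, 10), (2, 13), (2, 14), (3, 9), (3, 10), (3, 13), (3, 14), (4, 9), (4, 10), (4, 13), (4, 14), (5, 9), (5, 10), (5, 13), (5, 14), (6, 9), (6, 10), (6, 13), (6, 14), (9, 9), (9, 10), (9, 13), (9, 14), (10, 9), (10, 10), (10, 13), (10, 14), (11, 9), (11, 10), (11, 13), (11, 14), (12, 9), (12, 10), (12, 13), (12, 14), (13, 9), (13, 10), (13, 13), (13, 14), (14, 9), (14, 10), (14, 13), (14, 14)]
Unfold 5 (reflect across v@8): 96 holes -> [(1, 1), (1, 2), (1, 5), (1, 6), (1, 9), (1, 10), (1, 13), (1, 14), (2, 1), (2, 2), (2, 5), (2, 6), (2, 9), (2, 10), (2, 13), (2, 14), (3, 1), (3, 2), (3, 5), (3, 6), (3, 9), (3, 10), (3, 13), (3, 14), (4, 1), (4, 2), (4, 5), (4, 6), (4, 9), (4, 10), (4, 13), (4, 14), (5, 1), (5, 2), (5, 5), (5, 6), (5, 9), (5, 10), (5, 13), (5, 14), (6, 1), (6, 2), (6, 5), (6, 6), (6, 9), (6, 10), (6, 13), (6, 14), (9, 1), (9, 2), (9, 5), (9, 6), (9, 9), (9, 10), (9, 13), (9, 14), (10, 1), (10, 2), (10, 5), (10, 6), (10, 9), (10, 10), (10, 13), (10, 14), (11, 1), (11, 2), (11, 5), (11, 6), (11, 9), (11, 10), (11, 13), (11, 14), (12, 1), (12, 2), (12, 5), (12, 6), (12, 9), (12, 10), (12, 13), (12, 14), (13, 1), (13, 2), (13, 5), (13, 6), (13, 9), (13, 10), (13, 13), (13, 14), (14, 1), (14, 2), (14, 5), (14, 6), (14, 9), (14, 10), (14, 13), (14, 14)]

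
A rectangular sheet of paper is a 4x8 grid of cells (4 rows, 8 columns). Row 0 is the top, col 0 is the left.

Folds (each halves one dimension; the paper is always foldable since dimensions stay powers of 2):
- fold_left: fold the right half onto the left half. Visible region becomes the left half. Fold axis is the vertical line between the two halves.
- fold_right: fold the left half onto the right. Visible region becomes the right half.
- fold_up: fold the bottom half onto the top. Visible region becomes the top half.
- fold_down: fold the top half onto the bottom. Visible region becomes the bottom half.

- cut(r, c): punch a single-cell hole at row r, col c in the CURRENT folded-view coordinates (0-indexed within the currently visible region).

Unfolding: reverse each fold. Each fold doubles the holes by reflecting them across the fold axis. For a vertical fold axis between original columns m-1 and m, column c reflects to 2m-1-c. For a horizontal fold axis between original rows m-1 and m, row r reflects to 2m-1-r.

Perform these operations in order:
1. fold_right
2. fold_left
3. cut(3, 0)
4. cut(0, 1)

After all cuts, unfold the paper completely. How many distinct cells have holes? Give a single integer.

Op 1 fold_right: fold axis v@4; visible region now rows[0,4) x cols[4,8) = 4x4
Op 2 fold_left: fold axis v@6; visible region now rows[0,4) x cols[4,6) = 4x2
Op 3 cut(3, 0): punch at orig (3,4); cuts so far [(3, 4)]; region rows[0,4) x cols[4,6) = 4x2
Op 4 cut(0, 1): punch at orig (0,5); cuts so far [(0, 5), (3, 4)]; region rows[0,4) x cols[4,6) = 4x2
Unfold 1 (reflect across v@6): 4 holes -> [(0, 5), (0, 6), (3, 4), (3, 7)]
Unfold 2 (reflect across v@4): 8 holes -> [(0, 1), (0, 2), (0, 5), (0, 6), (3, 0), (3, 3), (3, 4), (3, 7)]

Answer: 8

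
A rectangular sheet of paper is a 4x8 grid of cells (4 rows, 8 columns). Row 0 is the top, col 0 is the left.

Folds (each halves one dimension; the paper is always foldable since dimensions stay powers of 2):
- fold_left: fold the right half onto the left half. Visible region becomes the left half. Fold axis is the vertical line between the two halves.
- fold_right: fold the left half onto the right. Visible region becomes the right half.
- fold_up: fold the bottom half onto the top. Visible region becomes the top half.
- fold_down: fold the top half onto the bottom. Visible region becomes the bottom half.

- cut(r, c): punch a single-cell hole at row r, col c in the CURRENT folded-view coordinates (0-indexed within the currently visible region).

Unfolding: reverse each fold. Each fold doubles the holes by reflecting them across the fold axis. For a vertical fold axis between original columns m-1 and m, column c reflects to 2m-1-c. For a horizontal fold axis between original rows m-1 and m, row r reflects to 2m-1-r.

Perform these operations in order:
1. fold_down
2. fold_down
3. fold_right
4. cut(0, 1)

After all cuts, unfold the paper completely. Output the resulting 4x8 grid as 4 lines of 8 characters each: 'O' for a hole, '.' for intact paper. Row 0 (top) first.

Op 1 fold_down: fold axis h@2; visible region now rows[2,4) x cols[0,8) = 2x8
Op 2 fold_down: fold axis h@3; visible region now rows[3,4) x cols[0,8) = 1x8
Op 3 fold_right: fold axis v@4; visible region now rows[3,4) x cols[4,8) = 1x4
Op 4 cut(0, 1): punch at orig (3,5); cuts so far [(3, 5)]; region rows[3,4) x cols[4,8) = 1x4
Unfold 1 (reflect across v@4): 2 holes -> [(3, 2), (3, 5)]
Unfold 2 (reflect across h@3): 4 holes -> [(2, 2), (2, 5), (3, 2), (3, 5)]
Unfold 3 (reflect across h@2): 8 holes -> [(0, 2), (0, 5), (1, 2), (1, 5), (2, 2), (2, 5), (3, 2), (3, 5)]

Answer: ..O..O..
..O..O..
..O..O..
..O..O..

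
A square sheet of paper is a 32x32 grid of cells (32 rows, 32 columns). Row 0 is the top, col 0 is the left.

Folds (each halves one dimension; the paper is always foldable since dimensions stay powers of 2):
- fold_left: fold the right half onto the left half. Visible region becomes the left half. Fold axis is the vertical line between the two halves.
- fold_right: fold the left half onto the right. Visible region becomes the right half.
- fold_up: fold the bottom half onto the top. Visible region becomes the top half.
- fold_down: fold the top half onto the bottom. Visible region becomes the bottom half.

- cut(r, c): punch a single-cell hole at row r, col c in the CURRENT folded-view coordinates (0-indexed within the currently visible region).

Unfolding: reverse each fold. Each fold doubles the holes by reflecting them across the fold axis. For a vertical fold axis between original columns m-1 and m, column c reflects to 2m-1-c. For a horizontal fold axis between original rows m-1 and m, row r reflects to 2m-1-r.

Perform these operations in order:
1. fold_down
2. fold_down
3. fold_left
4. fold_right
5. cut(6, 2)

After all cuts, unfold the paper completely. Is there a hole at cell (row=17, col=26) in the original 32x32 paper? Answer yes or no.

Answer: yes

Derivation:
Op 1 fold_down: fold axis h@16; visible region now rows[16,32) x cols[0,32) = 16x32
Op 2 fold_down: fold axis h@24; visible region now rows[24,32) x cols[0,32) = 8x32
Op 3 fold_left: fold axis v@16; visible region now rows[24,32) x cols[0,16) = 8x16
Op 4 fold_right: fold axis v@8; visible region now rows[24,32) x cols[8,16) = 8x8
Op 5 cut(6, 2): punch at orig (30,10); cuts so far [(30, 10)]; region rows[24,32) x cols[8,16) = 8x8
Unfold 1 (reflect across v@8): 2 holes -> [(30, 5), (30, 10)]
Unfold 2 (reflect across v@16): 4 holes -> [(30, 5), (30, 10), (30, 21), (30, 26)]
Unfold 3 (reflect across h@24): 8 holes -> [(17, 5), (17, 10), (17, 21), (17, 26), (30, 5), (30, 10), (30, 21), (30, 26)]
Unfold 4 (reflect across h@16): 16 holes -> [(1, 5), (1, 10), (1, 21), (1, 26), (14, 5), (14, 10), (14, 21), (14, 26), (17, 5), (17, 10), (17, 21), (17, 26), (30, 5), (30, 10), (30, 21), (30, 26)]
Holes: [(1, 5), (1, 10), (1, 21), (1, 26), (14, 5), (14, 10), (14, 21), (14, 26), (17, 5), (17, 10), (17, 21), (17, 26), (30, 5), (30, 10), (30, 21), (30, 26)]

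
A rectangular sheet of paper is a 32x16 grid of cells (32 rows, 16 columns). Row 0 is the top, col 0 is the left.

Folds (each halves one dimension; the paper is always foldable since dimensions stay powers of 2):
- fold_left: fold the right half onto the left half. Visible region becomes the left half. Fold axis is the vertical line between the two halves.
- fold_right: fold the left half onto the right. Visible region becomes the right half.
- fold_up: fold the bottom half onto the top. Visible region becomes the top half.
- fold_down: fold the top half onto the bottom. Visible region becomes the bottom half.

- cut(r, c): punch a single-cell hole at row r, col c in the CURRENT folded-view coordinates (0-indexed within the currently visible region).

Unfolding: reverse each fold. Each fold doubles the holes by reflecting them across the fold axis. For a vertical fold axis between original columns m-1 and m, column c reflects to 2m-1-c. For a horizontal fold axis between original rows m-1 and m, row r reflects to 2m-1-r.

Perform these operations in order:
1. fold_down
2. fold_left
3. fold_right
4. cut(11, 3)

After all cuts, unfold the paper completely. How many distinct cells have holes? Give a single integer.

Answer: 8

Derivation:
Op 1 fold_down: fold axis h@16; visible region now rows[16,32) x cols[0,16) = 16x16
Op 2 fold_left: fold axis v@8; visible region now rows[16,32) x cols[0,8) = 16x8
Op 3 fold_right: fold axis v@4; visible region now rows[16,32) x cols[4,8) = 16x4
Op 4 cut(11, 3): punch at orig (27,7); cuts so far [(27, 7)]; region rows[16,32) x cols[4,8) = 16x4
Unfold 1 (reflect across v@4): 2 holes -> [(27, 0), (27, 7)]
Unfold 2 (reflect across v@8): 4 holes -> [(27, 0), (27, 7), (27, 8), (27, 15)]
Unfold 3 (reflect across h@16): 8 holes -> [(4, 0), (4, 7), (4, 8), (4, 15), (27, 0), (27, 7), (27, 8), (27, 15)]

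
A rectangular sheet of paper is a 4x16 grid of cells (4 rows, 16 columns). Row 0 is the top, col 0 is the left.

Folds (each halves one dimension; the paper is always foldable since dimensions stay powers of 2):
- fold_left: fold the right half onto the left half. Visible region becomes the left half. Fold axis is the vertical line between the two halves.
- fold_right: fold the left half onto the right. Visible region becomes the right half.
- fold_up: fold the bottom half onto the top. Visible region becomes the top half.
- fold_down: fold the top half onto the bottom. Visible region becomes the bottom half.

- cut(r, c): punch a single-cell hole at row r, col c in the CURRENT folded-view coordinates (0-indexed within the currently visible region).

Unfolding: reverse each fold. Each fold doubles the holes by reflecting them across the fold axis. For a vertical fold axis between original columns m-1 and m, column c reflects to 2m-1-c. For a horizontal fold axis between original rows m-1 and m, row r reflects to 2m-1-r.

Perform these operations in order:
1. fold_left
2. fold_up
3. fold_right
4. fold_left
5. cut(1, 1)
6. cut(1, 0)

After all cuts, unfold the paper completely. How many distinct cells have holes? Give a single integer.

Op 1 fold_left: fold axis v@8; visible region now rows[0,4) x cols[0,8) = 4x8
Op 2 fold_up: fold axis h@2; visible region now rows[0,2) x cols[0,8) = 2x8
Op 3 fold_right: fold axis v@4; visible region now rows[0,2) x cols[4,8) = 2x4
Op 4 fold_left: fold axis v@6; visible region now rows[0,2) x cols[4,6) = 2x2
Op 5 cut(1, 1): punch at orig (1,5); cuts so far [(1, 5)]; region rows[0,2) x cols[4,6) = 2x2
Op 6 cut(1, 0): punch at orig (1,4); cuts so far [(1, 4), (1, 5)]; region rows[0,2) x cols[4,6) = 2x2
Unfold 1 (reflect across v@6): 4 holes -> [(1, 4), (1, 5), (1, 6), (1, 7)]
Unfold 2 (reflect across v@4): 8 holes -> [(1, 0), (1, 1), (1, 2), (1, 3), (1, 4), (1, 5), (1, 6), (1, 7)]
Unfold 3 (reflect across h@2): 16 holes -> [(1, 0), (1, 1), (1, 2), (1, 3), (1, 4), (1, 5), (1, 6), (1, 7), (2, 0), (2, 1), (2, 2), (2, 3), (2, 4), (2, 5), (2, 6), (2, 7)]
Unfold 4 (reflect across v@8): 32 holes -> [(1, 0), (1, 1), (1, 2), (1, 3), (1, 4), (1, 5), (1, 6), (1, 7), (1, 8), (1, 9), (1, 10), (1, 11), (1, 12), (1, 13), (1, 14), (1, 15), (2, 0), (2, 1), (2, 2), (2, 3), (2, 4), (2, 5), (2, 6), (2, 7), (2, 8), (2, 9), (2, 10), (2, 11), (2, 12), (2, 13), (2, 14), (2, 15)]

Answer: 32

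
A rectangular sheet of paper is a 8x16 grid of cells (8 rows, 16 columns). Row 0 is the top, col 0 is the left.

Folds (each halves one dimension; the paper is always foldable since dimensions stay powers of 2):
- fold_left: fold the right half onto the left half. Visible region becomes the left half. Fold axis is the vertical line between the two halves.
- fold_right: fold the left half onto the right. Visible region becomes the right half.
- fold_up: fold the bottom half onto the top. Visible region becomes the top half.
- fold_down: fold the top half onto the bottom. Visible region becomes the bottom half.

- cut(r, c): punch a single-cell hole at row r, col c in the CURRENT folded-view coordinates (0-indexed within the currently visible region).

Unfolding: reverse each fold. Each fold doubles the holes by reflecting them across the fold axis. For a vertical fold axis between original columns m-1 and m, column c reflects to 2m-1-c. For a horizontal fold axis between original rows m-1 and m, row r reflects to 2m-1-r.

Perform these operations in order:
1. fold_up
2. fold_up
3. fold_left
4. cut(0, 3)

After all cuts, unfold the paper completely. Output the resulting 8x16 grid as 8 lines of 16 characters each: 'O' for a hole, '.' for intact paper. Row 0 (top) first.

Answer: ...O........O...
................
................
...O........O...
...O........O...
................
................
...O........O...

Derivation:
Op 1 fold_up: fold axis h@4; visible region now rows[0,4) x cols[0,16) = 4x16
Op 2 fold_up: fold axis h@2; visible region now rows[0,2) x cols[0,16) = 2x16
Op 3 fold_left: fold axis v@8; visible region now rows[0,2) x cols[0,8) = 2x8
Op 4 cut(0, 3): punch at orig (0,3); cuts so far [(0, 3)]; region rows[0,2) x cols[0,8) = 2x8
Unfold 1 (reflect across v@8): 2 holes -> [(0, 3), (0, 12)]
Unfold 2 (reflect across h@2): 4 holes -> [(0, 3), (0, 12), (3, 3), (3, 12)]
Unfold 3 (reflect across h@4): 8 holes -> [(0, 3), (0, 12), (3, 3), (3, 12), (4, 3), (4, 12), (7, 3), (7, 12)]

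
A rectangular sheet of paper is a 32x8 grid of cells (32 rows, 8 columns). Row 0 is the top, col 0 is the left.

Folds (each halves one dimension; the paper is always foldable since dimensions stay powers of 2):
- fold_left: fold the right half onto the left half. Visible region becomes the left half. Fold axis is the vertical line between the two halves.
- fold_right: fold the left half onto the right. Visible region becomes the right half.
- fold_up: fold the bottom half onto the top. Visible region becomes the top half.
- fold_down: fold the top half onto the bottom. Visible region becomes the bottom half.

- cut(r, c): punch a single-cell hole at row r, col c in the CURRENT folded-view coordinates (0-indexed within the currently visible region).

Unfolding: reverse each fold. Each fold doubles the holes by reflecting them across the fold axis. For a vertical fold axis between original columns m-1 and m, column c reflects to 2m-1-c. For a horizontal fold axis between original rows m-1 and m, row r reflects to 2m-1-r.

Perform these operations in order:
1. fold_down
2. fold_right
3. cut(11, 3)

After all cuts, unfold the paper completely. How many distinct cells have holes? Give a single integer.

Op 1 fold_down: fold axis h@16; visible region now rows[16,32) x cols[0,8) = 16x8
Op 2 fold_right: fold axis v@4; visible region now rows[16,32) x cols[4,8) = 16x4
Op 3 cut(11, 3): punch at orig (27,7); cuts so far [(27, 7)]; region rows[16,32) x cols[4,8) = 16x4
Unfold 1 (reflect across v@4): 2 holes -> [(27, 0), (27, 7)]
Unfold 2 (reflect across h@16): 4 holes -> [(4, 0), (4, 7), (27, 0), (27, 7)]

Answer: 4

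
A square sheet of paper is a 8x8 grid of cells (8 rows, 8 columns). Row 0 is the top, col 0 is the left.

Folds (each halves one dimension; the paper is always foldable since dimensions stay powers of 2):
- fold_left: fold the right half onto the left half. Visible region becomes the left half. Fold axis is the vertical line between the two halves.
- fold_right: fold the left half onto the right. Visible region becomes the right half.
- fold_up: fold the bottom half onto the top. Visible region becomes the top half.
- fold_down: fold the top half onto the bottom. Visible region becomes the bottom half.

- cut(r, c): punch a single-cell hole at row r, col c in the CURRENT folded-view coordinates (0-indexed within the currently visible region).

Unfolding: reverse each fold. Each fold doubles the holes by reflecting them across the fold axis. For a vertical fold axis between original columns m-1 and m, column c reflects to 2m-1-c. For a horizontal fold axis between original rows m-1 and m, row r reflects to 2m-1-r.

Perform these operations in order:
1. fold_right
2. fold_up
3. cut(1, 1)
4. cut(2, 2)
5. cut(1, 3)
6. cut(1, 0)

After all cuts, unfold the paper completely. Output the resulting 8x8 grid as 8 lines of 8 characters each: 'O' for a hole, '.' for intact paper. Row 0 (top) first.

Op 1 fold_right: fold axis v@4; visible region now rows[0,8) x cols[4,8) = 8x4
Op 2 fold_up: fold axis h@4; visible region now rows[0,4) x cols[4,8) = 4x4
Op 3 cut(1, 1): punch at orig (1,5); cuts so far [(1, 5)]; region rows[0,4) x cols[4,8) = 4x4
Op 4 cut(2, 2): punch at orig (2,6); cuts so far [(1, 5), (2, 6)]; region rows[0,4) x cols[4,8) = 4x4
Op 5 cut(1, 3): punch at orig (1,7); cuts so far [(1, 5), (1, 7), (2, 6)]; region rows[0,4) x cols[4,8) = 4x4
Op 6 cut(1, 0): punch at orig (1,4); cuts so far [(1, 4), (1, 5), (1, 7), (2, 6)]; region rows[0,4) x cols[4,8) = 4x4
Unfold 1 (reflect across h@4): 8 holes -> [(1, 4), (1, 5), (1, 7), (2, 6), (5, 6), (6, 4), (6, 5), (6, 7)]
Unfold 2 (reflect across v@4): 16 holes -> [(1, 0), (1, 2), (1, 3), (1, 4), (1, 5), (1, 7), (2, 1), (2, 6), (5, 1), (5, 6), (6, 0), (6, 2), (6, 3), (6, 4), (6, 5), (6, 7)]

Answer: ........
O.OOOO.O
.O....O.
........
........
.O....O.
O.OOOO.O
........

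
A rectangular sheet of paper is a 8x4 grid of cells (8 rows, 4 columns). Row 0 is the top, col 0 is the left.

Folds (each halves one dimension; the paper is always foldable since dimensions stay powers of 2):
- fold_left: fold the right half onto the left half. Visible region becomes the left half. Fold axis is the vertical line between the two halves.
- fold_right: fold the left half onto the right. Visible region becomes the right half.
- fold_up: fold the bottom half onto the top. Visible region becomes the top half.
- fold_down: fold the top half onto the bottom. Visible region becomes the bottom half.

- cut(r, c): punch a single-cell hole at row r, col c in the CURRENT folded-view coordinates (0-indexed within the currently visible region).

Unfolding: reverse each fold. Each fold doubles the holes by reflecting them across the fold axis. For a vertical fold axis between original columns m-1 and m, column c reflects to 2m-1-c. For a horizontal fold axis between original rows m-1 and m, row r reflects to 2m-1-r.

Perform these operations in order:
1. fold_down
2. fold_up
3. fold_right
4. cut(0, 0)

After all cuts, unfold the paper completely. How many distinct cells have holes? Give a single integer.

Answer: 8

Derivation:
Op 1 fold_down: fold axis h@4; visible region now rows[4,8) x cols[0,4) = 4x4
Op 2 fold_up: fold axis h@6; visible region now rows[4,6) x cols[0,4) = 2x4
Op 3 fold_right: fold axis v@2; visible region now rows[4,6) x cols[2,4) = 2x2
Op 4 cut(0, 0): punch at orig (4,2); cuts so far [(4, 2)]; region rows[4,6) x cols[2,4) = 2x2
Unfold 1 (reflect across v@2): 2 holes -> [(4, 1), (4, 2)]
Unfold 2 (reflect across h@6): 4 holes -> [(4, 1), (4, 2), (7, 1), (7, 2)]
Unfold 3 (reflect across h@4): 8 holes -> [(0, 1), (0, 2), (3, 1), (3, 2), (4, 1), (4, 2), (7, 1), (7, 2)]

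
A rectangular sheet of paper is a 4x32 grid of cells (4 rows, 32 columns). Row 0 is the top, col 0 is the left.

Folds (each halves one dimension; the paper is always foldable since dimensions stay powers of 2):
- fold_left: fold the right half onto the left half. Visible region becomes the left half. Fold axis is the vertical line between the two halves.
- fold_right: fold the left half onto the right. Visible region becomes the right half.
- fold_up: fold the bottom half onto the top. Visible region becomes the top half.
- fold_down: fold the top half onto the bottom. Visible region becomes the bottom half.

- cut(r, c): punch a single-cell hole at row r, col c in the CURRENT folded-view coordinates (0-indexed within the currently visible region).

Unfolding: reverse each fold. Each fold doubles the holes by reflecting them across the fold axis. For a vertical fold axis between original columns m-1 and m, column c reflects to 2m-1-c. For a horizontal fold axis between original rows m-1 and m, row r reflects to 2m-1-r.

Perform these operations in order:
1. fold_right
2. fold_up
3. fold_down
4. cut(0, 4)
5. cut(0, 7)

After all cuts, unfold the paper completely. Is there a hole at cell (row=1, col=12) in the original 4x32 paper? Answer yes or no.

Op 1 fold_right: fold axis v@16; visible region now rows[0,4) x cols[16,32) = 4x16
Op 2 fold_up: fold axis h@2; visible region now rows[0,2) x cols[16,32) = 2x16
Op 3 fold_down: fold axis h@1; visible region now rows[1,2) x cols[16,32) = 1x16
Op 4 cut(0, 4): punch at orig (1,20); cuts so far [(1, 20)]; region rows[1,2) x cols[16,32) = 1x16
Op 5 cut(0, 7): punch at orig (1,23); cuts so far [(1, 20), (1, 23)]; region rows[1,2) x cols[16,32) = 1x16
Unfold 1 (reflect across h@1): 4 holes -> [(0, 20), (0, 23), (1, 20), (1, 23)]
Unfold 2 (reflect across h@2): 8 holes -> [(0, 20), (0, 23), (1, 20), (1, 23), (2, 20), (2, 23), (3, 20), (3, 23)]
Unfold 3 (reflect across v@16): 16 holes -> [(0, 8), (0, 11), (0, 20), (0, 23), (1, 8), (1, 11), (1, 20), (1, 23), (2, 8), (2, 11), (2, 20), (2, 23), (3, 8), (3, 11), (3, 20), (3, 23)]
Holes: [(0, 8), (0, 11), (0, 20), (0, 23), (1, 8), (1, 11), (1, 20), (1, 23), (2, 8), (2, 11), (2, 20), (2, 23), (3, 8), (3, 11), (3, 20), (3, 23)]

Answer: no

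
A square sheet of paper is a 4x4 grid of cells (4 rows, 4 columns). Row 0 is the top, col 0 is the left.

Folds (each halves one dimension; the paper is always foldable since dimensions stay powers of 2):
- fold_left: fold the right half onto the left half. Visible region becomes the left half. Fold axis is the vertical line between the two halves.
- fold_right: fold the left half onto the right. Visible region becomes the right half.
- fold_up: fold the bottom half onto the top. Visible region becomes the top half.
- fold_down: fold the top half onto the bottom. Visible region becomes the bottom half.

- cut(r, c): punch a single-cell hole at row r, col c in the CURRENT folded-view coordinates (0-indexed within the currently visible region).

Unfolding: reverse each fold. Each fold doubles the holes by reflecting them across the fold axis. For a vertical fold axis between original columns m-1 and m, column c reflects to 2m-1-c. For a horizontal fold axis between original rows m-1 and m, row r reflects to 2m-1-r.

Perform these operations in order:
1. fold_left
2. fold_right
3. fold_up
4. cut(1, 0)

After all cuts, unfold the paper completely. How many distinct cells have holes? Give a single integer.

Op 1 fold_left: fold axis v@2; visible region now rows[0,4) x cols[0,2) = 4x2
Op 2 fold_right: fold axis v@1; visible region now rows[0,4) x cols[1,2) = 4x1
Op 3 fold_up: fold axis h@2; visible region now rows[0,2) x cols[1,2) = 2x1
Op 4 cut(1, 0): punch at orig (1,1); cuts so far [(1, 1)]; region rows[0,2) x cols[1,2) = 2x1
Unfold 1 (reflect across h@2): 2 holes -> [(1, 1), (2, 1)]
Unfold 2 (reflect across v@1): 4 holes -> [(1, 0), (1, 1), (2, 0), (2, 1)]
Unfold 3 (reflect across v@2): 8 holes -> [(1, 0), (1, 1), (1, 2), (1, 3), (2, 0), (2, 1), (2, 2), (2, 3)]

Answer: 8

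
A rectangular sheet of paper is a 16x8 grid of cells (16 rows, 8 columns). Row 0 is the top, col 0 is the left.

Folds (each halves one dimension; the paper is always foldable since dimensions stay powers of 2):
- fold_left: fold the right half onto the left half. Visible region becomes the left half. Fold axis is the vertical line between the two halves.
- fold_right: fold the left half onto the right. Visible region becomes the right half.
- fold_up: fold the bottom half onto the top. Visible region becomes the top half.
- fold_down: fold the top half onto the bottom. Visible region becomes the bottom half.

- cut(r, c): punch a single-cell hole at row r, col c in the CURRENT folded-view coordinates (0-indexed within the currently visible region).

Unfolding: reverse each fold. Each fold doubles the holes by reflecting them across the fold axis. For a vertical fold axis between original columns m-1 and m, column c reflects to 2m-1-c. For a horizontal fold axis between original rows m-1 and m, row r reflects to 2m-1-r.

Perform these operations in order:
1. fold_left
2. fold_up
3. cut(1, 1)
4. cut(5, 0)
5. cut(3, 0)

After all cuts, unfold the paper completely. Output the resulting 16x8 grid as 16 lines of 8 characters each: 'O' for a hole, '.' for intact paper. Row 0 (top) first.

Op 1 fold_left: fold axis v@4; visible region now rows[0,16) x cols[0,4) = 16x4
Op 2 fold_up: fold axis h@8; visible region now rows[0,8) x cols[0,4) = 8x4
Op 3 cut(1, 1): punch at orig (1,1); cuts so far [(1, 1)]; region rows[0,8) x cols[0,4) = 8x4
Op 4 cut(5, 0): punch at orig (5,0); cuts so far [(1, 1), (5, 0)]; region rows[0,8) x cols[0,4) = 8x4
Op 5 cut(3, 0): punch at orig (3,0); cuts so far [(1, 1), (3, 0), (5, 0)]; region rows[0,8) x cols[0,4) = 8x4
Unfold 1 (reflect across h@8): 6 holes -> [(1, 1), (3, 0), (5, 0), (10, 0), (12, 0), (14, 1)]
Unfold 2 (reflect across v@4): 12 holes -> [(1, 1), (1, 6), (3, 0), (3, 7), (5, 0), (5, 7), (10, 0), (10, 7), (12, 0), (12, 7), (14, 1), (14, 6)]

Answer: ........
.O....O.
........
O......O
........
O......O
........
........
........
........
O......O
........
O......O
........
.O....O.
........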